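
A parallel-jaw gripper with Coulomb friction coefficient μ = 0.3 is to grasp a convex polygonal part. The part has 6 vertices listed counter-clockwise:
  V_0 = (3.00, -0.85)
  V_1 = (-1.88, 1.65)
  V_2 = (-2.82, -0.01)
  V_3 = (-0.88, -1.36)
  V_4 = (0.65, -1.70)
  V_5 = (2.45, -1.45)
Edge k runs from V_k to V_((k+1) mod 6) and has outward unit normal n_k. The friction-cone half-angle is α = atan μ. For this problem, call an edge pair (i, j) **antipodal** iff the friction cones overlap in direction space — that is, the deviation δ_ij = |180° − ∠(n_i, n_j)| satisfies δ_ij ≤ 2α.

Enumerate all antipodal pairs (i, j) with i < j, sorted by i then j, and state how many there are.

count = 3; pairs: (0,2), (0,3), (1,5)

α = atan 0.3 = 16.70°;  2α = 33.40°
n_0 = (+0.4559, +0.8900)
n_1 = (-0.8702, +0.4927)
n_2 = (-0.5712, -0.8208)
n_3 = (-0.2169, -0.9762)
n_4 = (+0.1376, -0.9905)
n_5 = (+0.7372, -0.6757)
  (0,1): δ = 92.40°  ·
  (0,2): δ = 7.71°  ✓
  (0,3): δ = 14.60°  ✓
  (0,4): δ = 35.03°  ·
  (0,5): δ = 74.62°  ·
  (1,2): δ = 95.31°  ·
  (1,3): δ = 73.01°  ·
  (1,4): δ = 52.57°  ·
  (1,5): δ = 12.99°  ✓
  (2,3): δ = 157.70°  ·
  (2,4): δ = 137.26°  ·
  (2,5): δ = 97.68°  ·
  (3,4): δ = 159.56°  ·
  (3,5): δ = 119.98°  ·
  (4,5): δ = 140.42°  ·
antipodal pairs: 3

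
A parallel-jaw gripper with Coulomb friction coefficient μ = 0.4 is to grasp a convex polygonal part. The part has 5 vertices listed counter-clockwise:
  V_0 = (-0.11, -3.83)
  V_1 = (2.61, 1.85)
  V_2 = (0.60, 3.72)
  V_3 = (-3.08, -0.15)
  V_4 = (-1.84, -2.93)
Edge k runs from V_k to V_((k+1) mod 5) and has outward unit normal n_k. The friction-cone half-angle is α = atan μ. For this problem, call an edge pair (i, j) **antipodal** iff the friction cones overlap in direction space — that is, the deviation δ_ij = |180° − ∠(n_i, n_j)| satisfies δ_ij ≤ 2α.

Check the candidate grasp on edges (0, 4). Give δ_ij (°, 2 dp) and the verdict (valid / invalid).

δ = 88.10°, invalid

α = atan 0.4 = 21.80°;  2α = 43.60°
edge 0: e_0 = (+2.72, +5.68);  n_0 = (+0.9019, -0.4319)
edge 4: e_4 = (+1.73, -0.90);  n_4 = (-0.4615, -0.8871)
∠(n_0, n_4) = 91.90°
δ = |180° − 91.90°| = 88.10°
88.10° > 2α = 43.60°  →  invalid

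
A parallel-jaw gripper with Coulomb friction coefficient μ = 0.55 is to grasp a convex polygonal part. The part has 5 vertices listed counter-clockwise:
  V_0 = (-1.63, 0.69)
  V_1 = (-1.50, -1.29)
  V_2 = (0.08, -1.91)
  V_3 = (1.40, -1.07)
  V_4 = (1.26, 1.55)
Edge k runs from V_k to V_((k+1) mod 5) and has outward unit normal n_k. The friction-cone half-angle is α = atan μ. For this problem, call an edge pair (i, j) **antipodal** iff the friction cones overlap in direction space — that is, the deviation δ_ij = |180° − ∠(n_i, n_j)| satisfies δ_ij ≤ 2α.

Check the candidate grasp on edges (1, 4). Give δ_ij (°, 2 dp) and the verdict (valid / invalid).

δ = 38.00°, valid

α = atan 0.55 = 28.81°;  2α = 57.62°
edge 1: e_1 = (+1.58, -0.62);  n_1 = (-0.3653, -0.9309)
edge 4: e_4 = (-2.89, -0.86);  n_4 = (-0.2852, +0.9585)
∠(n_1, n_4) = 142.00°
δ = |180° − 142.00°| = 38.00°
38.00° ≤ 2α = 57.62°  →  valid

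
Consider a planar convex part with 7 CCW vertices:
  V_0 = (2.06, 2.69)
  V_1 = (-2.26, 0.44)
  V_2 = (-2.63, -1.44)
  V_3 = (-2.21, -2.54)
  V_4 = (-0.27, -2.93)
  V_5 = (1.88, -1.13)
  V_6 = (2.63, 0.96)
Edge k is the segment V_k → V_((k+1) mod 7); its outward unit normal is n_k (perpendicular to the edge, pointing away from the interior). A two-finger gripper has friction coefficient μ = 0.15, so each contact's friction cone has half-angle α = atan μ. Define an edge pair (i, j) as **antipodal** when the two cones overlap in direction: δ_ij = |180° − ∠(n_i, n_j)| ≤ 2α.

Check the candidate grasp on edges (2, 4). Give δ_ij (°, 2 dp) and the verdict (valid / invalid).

δ = 70.96°, invalid

α = atan 0.15 = 8.53°;  2α = 17.06°
edge 2: e_2 = (+0.42, -1.10);  n_2 = (-0.9342, -0.3567)
edge 4: e_4 = (+2.15, +1.80);  n_4 = (+0.6419, -0.7668)
∠(n_2, n_4) = 109.04°
δ = |180° − 109.04°| = 70.96°
70.96° > 2α = 17.06°  →  invalid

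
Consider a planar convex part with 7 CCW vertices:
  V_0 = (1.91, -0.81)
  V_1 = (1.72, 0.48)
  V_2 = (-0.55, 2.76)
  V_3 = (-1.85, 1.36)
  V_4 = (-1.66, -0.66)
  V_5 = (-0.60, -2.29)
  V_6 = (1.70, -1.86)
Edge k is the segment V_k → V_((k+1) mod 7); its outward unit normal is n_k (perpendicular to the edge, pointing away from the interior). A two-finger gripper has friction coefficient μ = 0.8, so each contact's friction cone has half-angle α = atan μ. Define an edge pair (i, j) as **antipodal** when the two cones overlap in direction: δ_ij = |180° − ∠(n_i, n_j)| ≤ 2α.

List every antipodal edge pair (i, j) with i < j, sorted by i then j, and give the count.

α = atan 0.8 = 38.66°;  2α = 77.32°
n_0 = (+0.9893, +0.1457)
n_1 = (+0.7087, +0.7056)
n_2 = (-0.7328, +0.6805)
n_3 = (-0.9956, -0.0936)
n_4 = (-0.8383, -0.5452)
n_5 = (+0.1838, -0.9830)
n_6 = (+0.9806, -0.1961)
  (0,1): δ = 143.50°  ·
  (0,2): δ = 51.26°  ✓
  (0,3): δ = 3.01°  ✓
  (0,4): δ = 24.66°  ✓
  (0,5): δ = 92.21°  ·
  (0,6): δ = 160.31°  ·
  (1,2): δ = 87.75°  ·
  (1,3): δ = 39.50°  ✓
  (1,4): δ = 11.84°  ✓
  (1,5): δ = 55.72°  ✓
  (1,6): δ = 123.82°  ·
  (2,3): δ = 131.75°  ·
  (2,4): δ = 104.08°  ·
  (2,5): δ = 36.53°  ✓
  (2,6): δ = 31.57°  ✓
  (3,4): δ = 152.34°  ·
  (3,5): δ = 84.78°  ·
  (3,6): δ = 16.68°  ✓
  (4,5): δ = 112.45°  ·
  (4,6): δ = 44.35°  ✓
  (5,6): δ = 111.90°  ·
antipodal pairs: 10

count = 10; pairs: (0,2), (0,3), (0,4), (1,3), (1,4), (1,5), (2,5), (2,6), (3,6), (4,6)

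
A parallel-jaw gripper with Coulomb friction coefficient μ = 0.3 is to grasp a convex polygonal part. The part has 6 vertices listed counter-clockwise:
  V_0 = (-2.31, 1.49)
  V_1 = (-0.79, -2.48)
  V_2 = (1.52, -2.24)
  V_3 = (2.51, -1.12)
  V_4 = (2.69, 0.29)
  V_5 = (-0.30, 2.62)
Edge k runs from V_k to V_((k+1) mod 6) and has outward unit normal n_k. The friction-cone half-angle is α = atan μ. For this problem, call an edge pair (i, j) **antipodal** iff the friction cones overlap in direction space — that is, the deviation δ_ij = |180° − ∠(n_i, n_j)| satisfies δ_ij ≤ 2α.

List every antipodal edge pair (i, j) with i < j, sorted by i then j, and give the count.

α = atan 0.3 = 16.70°;  2α = 33.40°
n_0 = (-0.9339, -0.3576)
n_1 = (+0.1033, -0.9946)
n_2 = (+0.7493, -0.6623)
n_3 = (+0.9919, -0.1266)
n_4 = (+0.6147, +0.7888)
n_5 = (-0.4901, +0.8717)
  (0,1): δ = 105.02°  ·
  (0,2): δ = 62.42°  ·
  (0,3): δ = 28.23°  ✓
  (0,4): δ = 31.12°  ✓
  (0,5): δ = 98.39°  ·
  (1,2): δ = 137.41°  ·
  (1,3): δ = 103.21°  ·
  (1,4): δ = 43.86°  ·
  (1,5): δ = 23.41°  ✓
  (2,3): δ = 145.80°  ·
  (2,4): δ = 86.45°  ·
  (2,5): δ = 19.18°  ✓
  (3,4): δ = 120.65°  ·
  (3,5): δ = 53.38°  ·
  (4,5): δ = 112.73°  ·
antipodal pairs: 4

count = 4; pairs: (0,3), (0,4), (1,5), (2,5)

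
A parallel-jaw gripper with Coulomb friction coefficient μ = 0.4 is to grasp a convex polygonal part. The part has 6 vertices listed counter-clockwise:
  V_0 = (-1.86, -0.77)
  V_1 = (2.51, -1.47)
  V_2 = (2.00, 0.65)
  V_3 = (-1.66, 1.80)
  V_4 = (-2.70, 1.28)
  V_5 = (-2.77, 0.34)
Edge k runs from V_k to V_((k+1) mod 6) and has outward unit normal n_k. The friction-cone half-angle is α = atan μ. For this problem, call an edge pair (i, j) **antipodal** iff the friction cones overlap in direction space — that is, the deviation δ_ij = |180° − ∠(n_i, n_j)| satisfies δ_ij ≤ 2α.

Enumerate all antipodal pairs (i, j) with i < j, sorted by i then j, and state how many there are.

count = 5; pairs: (0,2), (0,3), (1,4), (1,5), (2,5)

α = atan 0.4 = 21.80°;  2α = 43.60°
n_0 = (-0.1582, -0.9874)
n_1 = (+0.9723, +0.2339)
n_2 = (+0.2998, +0.9540)
n_3 = (-0.4472, +0.8944)
n_4 = (-0.9972, +0.0743)
n_5 = (-0.7733, -0.6340)
  (0,1): δ = 67.37°  ·
  (0,2): δ = 8.34°  ✓
  (0,3): δ = 35.67°  ✓
  (0,4): δ = 94.84°  ·
  (0,5): δ = 138.45°  ·
  (1,2): δ = 120.97°  ·
  (1,3): δ = 76.96°  ·
  (1,4): δ = 17.79°  ✓
  (1,5): δ = 25.82°  ✓
  (2,3): δ = 135.99°  ·
  (2,4): δ = 76.82°  ·
  (2,5): δ = 33.21°  ✓
  (3,4): δ = 120.82°  ·
  (3,5): δ = 77.22°  ·
  (4,5): δ = 136.40°  ·
antipodal pairs: 5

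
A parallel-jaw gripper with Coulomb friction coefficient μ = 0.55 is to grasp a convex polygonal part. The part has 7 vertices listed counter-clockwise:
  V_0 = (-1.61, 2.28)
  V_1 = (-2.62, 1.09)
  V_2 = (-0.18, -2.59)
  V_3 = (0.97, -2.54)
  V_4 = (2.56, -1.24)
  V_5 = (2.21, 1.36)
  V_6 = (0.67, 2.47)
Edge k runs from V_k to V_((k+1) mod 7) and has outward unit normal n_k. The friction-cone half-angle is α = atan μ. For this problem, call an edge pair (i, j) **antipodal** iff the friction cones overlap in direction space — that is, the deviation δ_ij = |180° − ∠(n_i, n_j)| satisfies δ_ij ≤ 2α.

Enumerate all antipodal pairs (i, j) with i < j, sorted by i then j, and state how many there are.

count = 8; pairs: (0,2), (0,3), (0,4), (1,4), (1,5), (2,5), (2,6), (3,6)

α = atan 0.55 = 28.81°;  2α = 57.62°
n_0 = (-0.7624, +0.6471)
n_1 = (-0.8334, -0.5526)
n_2 = (+0.0434, -0.9991)
n_3 = (+0.6330, -0.7742)
n_4 = (+0.9911, +0.1334)
n_5 = (+0.5847, +0.8112)
n_6 = (-0.0830, +0.9965)
  (0,1): δ = 106.13°  ·
  (0,2): δ = 47.19°  ✓
  (0,3): δ = 10.41°  ✓
  (0,4): δ = 47.99°  ✓
  (0,5): δ = 94.54°  ·
  (0,6): δ = 135.09°  ·
  (1,2): δ = 121.06°  ·
  (1,3): δ = 84.28°  ·
  (1,4): δ = 25.88°  ✓
  (1,5): δ = 20.67°  ✓
  (1,6): δ = 61.22°  ·
  (2,3): δ = 143.22°  ·
  (2,4): δ = 84.82°  ·
  (2,5): δ = 38.27°  ✓
  (2,6): δ = 2.27°  ✓
  (3,4): δ = 121.60°  ·
  (3,5): δ = 75.05°  ·
  (3,6): δ = 34.51°  ✓
  (4,5): δ = 133.45°  ·
  (4,6): δ = 92.90°  ·
  (5,6): δ = 139.45°  ·
antipodal pairs: 8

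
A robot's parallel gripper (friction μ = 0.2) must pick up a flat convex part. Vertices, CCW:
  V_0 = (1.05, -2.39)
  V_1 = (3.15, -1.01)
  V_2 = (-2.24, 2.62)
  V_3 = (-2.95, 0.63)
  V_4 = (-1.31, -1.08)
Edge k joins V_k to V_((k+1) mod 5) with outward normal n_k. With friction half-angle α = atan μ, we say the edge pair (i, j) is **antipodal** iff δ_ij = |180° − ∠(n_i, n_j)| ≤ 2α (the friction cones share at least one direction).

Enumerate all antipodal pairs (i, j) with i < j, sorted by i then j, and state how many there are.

α = atan 0.2 = 11.31°;  2α = 22.62°
n_0 = (+0.5492, -0.8357)
n_1 = (+0.5586, +0.8294)
n_2 = (-0.9418, +0.3360)
n_3 = (-0.7217, -0.6922)
n_4 = (-0.4853, -0.8743)
  (0,1): δ = 67.27°  ·
  (0,2): δ = 37.05°  ·
  (0,3): δ = 100.49°  ·
  (0,4): δ = 117.66°  ·
  (1,2): δ = 75.68°  ·
  (1,3): δ = 12.24°  ✓
  (1,4): δ = 4.93°  ✓
  (2,3): δ = 116.56°  ·
  (2,4): δ = 99.40°  ·
  (3,4): δ = 162.84°  ·
antipodal pairs: 2

count = 2; pairs: (1,3), (1,4)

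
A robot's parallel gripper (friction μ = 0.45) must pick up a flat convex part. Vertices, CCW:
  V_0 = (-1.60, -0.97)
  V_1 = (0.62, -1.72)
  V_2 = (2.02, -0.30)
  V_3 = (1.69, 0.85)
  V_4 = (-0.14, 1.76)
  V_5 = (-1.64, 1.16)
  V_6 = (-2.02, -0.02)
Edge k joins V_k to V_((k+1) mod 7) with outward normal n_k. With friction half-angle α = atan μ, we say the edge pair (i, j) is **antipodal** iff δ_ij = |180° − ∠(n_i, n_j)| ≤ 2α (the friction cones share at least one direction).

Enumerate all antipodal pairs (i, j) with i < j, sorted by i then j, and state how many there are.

α = atan 0.45 = 24.23°;  2α = 48.46°
n_0 = (-0.3201, -0.9474)
n_1 = (+0.7121, -0.7021)
n_2 = (+0.9612, +0.2758)
n_3 = (+0.4453, +0.8954)
n_4 = (-0.3714, +0.9285)
n_5 = (-0.9519, +0.3065)
n_6 = (-0.9146, -0.4044)
  (0,1): δ = 115.93°  ·
  (0,2): δ = 55.32°  ·
  (0,3): δ = 7.77°  ✓
  (0,4): δ = 40.47°  ✓
  (0,5): δ = 90.82°  ·
  (0,6): δ = 132.52°  ·
  (1,2): δ = 119.40°  ·
  (1,3): δ = 71.85°  ·
  (1,4): δ = 23.60°  ✓
  (1,5): δ = 26.74°  ✓
  (1,6): δ = 68.44°  ·
  (2,3): δ = 132.45°  ·
  (2,4): δ = 84.21°  ·
  (2,5): δ = 33.86°  ✓
  (2,6): δ = 7.84°  ✓
  (3,4): δ = 131.76°  ·
  (3,5): δ = 81.41°  ·
  (3,6): δ = 39.71°  ✓
  (4,5): δ = 129.65°  ·
  (4,6): δ = 87.95°  ·
  (5,6): δ = 138.30°  ·
antipodal pairs: 7

count = 7; pairs: (0,3), (0,4), (1,4), (1,5), (2,5), (2,6), (3,6)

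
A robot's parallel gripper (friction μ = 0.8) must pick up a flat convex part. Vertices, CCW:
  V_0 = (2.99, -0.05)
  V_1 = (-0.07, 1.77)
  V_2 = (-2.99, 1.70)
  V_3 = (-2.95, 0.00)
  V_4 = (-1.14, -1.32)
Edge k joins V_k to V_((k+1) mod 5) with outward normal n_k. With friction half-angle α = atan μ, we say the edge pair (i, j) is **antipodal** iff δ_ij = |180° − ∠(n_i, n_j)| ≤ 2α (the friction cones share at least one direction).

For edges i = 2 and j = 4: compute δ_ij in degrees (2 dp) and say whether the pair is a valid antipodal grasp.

δ = 74.25°, valid

α = atan 0.8 = 38.66°;  2α = 77.32°
edge 2: e_2 = (+0.04, -1.70);  n_2 = (-0.9997, -0.0235)
edge 4: e_4 = (+4.13, +1.27);  n_4 = (+0.2939, -0.9558)
∠(n_2, n_4) = 105.75°
δ = |180° − 105.75°| = 74.25°
74.25° ≤ 2α = 77.32°  →  valid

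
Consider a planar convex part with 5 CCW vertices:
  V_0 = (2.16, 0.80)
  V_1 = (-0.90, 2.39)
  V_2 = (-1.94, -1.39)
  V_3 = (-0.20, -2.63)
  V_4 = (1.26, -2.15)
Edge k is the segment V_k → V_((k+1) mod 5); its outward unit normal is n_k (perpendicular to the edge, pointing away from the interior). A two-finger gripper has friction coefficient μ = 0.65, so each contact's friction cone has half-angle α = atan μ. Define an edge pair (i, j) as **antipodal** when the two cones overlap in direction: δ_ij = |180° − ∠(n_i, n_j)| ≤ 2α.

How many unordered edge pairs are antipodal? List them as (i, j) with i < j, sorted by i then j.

count = 4; pairs: (0,2), (0,3), (1,3), (1,4)

α = atan 0.65 = 33.02°;  2α = 66.05°
n_0 = (+0.4611, +0.8874)
n_1 = (-0.9642, +0.2653)
n_2 = (-0.5804, -0.8144)
n_3 = (+0.3123, -0.9500)
n_4 = (+0.9565, -0.2918)
  (0,1): δ = 77.93°  ·
  (0,2): δ = 8.02°  ✓
  (0,3): δ = 45.66°  ✓
  (0,4): δ = 100.49°  ·
  (1,2): δ = 110.09°  ·
  (1,3): δ = 56.42°  ✓
  (1,4): δ = 1.58°  ✓
  (2,3): δ = 126.33°  ·
  (2,4): δ = 71.49°  ·
  (3,4): δ = 125.17°  ·
antipodal pairs: 4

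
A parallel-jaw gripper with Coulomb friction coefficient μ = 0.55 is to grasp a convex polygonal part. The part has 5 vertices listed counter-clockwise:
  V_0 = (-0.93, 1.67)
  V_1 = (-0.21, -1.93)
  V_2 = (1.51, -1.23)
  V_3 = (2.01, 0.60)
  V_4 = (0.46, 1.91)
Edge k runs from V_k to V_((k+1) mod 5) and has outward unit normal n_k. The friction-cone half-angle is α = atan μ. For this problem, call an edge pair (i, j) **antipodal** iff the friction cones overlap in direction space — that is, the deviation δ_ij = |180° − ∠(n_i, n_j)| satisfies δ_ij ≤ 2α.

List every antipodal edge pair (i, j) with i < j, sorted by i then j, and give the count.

α = atan 0.55 = 28.81°;  2α = 57.62°
n_0 = (-0.9806, -0.1961)
n_1 = (+0.3770, -0.9262)
n_2 = (+0.9646, -0.2636)
n_3 = (+0.6455, +0.7638)
n_4 = (-0.1701, +0.9854)
  (0,1): δ = 79.16°  ·
  (0,2): δ = 26.59°  ✓
  (0,3): δ = 38.49°  ✓
  (0,4): δ = 88.49°  ·
  (1,2): δ = 127.43°  ·
  (1,3): δ = 62.35°  ·
  (1,4): δ = 12.35°  ✓
  (2,3): δ = 114.92°  ·
  (2,4): δ = 64.92°  ·
  (3,4): δ = 130.00°  ·
antipodal pairs: 3

count = 3; pairs: (0,2), (0,3), (1,4)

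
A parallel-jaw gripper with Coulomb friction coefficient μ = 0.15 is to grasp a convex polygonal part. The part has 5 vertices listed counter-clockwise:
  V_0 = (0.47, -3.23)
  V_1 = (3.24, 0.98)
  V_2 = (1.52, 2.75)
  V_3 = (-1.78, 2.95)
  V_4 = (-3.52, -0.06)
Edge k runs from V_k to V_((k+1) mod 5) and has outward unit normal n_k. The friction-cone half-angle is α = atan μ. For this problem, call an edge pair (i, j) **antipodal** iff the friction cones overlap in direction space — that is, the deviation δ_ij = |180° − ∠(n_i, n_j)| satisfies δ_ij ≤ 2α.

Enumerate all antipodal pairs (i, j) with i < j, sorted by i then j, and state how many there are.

α = atan 0.15 = 8.53°;  2α = 17.06°
n_0 = (+0.8354, -0.5497)
n_1 = (+0.7172, +0.6969)
n_2 = (+0.0605, +0.9982)
n_3 = (-0.8658, +0.5005)
n_4 = (-0.6221, -0.7830)
  (0,1): δ = 102.48°  ·
  (0,2): δ = 60.13°  ·
  (0,3): δ = 3.31°  ✓
  (0,4): δ = 84.88°  ·
  (1,2): δ = 137.65°  ·
  (1,3): δ = 74.21°  ·
  (1,4): δ = 7.35°  ✓
  (2,3): δ = 116.56°  ·
  (2,4): δ = 35.00°  ·
  (3,4): δ = 98.44°  ·
antipodal pairs: 2

count = 2; pairs: (0,3), (1,4)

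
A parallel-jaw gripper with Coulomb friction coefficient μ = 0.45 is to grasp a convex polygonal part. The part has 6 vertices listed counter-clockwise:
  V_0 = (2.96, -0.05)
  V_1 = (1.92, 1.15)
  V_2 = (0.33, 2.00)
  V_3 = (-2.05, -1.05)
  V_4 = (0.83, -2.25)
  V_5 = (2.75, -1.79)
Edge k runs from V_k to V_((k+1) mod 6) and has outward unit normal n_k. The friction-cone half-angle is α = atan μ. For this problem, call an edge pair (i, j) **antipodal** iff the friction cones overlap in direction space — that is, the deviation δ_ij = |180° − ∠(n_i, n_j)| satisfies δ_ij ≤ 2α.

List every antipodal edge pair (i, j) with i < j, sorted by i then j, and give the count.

count = 5; pairs: (0,3), (1,3), (1,4), (2,4), (2,5)

α = atan 0.45 = 24.23°;  2α = 48.46°
n_0 = (+0.7557, +0.6549)
n_1 = (+0.4715, +0.8819)
n_2 = (-0.7884, +0.6152)
n_3 = (-0.3846, -0.9231)
n_4 = (+0.2330, -0.9725)
n_5 = (+0.9928, -0.1198)
  (0,1): δ = 159.04°  ·
  (0,2): δ = 78.88°  ·
  (0,3): δ = 26.47°  ✓
  (0,4): δ = 62.56°  ·
  (0,5): δ = 132.20°  ·
  (1,2): δ = 99.84°  ·
  (1,3): δ = 5.51°  ✓
  (1,4): δ = 41.60°  ✓
  (1,5): δ = 111.25°  ·
  (2,3): δ = 74.65°  ·
  (2,4): δ = 38.56°  ✓
  (2,5): δ = 31.08°  ✓
  (3,4): δ = 143.91°  ·
  (3,5): δ = 74.26°  ·
  (4,5): δ = 110.35°  ·
antipodal pairs: 5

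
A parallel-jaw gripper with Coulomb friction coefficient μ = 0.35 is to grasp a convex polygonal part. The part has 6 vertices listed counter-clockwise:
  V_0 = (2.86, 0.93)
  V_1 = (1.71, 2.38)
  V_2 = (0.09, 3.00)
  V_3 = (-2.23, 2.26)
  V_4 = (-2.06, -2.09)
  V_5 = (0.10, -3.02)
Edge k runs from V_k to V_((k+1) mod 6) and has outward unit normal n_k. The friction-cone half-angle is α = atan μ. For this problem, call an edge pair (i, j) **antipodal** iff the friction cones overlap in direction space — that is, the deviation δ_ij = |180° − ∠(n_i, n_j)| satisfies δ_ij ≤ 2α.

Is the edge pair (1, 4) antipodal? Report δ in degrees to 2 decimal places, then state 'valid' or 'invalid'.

δ = 2.35°, valid

α = atan 0.35 = 19.29°;  2α = 38.58°
edge 1: e_1 = (-1.62, +0.62);  n_1 = (+0.3574, +0.9339)
edge 4: e_4 = (+2.16, -0.93);  n_4 = (-0.3955, -0.9185)
∠(n_1, n_4) = 177.65°
δ = |180° − 177.65°| = 2.35°
2.35° ≤ 2α = 38.58°  →  valid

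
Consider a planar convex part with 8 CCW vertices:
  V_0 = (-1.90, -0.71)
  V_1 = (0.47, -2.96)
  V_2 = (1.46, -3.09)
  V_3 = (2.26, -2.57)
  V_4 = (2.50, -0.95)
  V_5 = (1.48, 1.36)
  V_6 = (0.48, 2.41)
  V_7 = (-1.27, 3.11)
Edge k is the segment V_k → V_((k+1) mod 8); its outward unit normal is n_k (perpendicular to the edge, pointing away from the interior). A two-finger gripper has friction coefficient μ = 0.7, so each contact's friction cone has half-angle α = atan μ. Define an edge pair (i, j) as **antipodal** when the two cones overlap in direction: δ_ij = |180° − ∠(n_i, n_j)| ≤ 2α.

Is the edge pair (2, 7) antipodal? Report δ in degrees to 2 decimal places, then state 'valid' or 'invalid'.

α = atan 0.7 = 34.99°;  2α = 69.98°
edge 2: e_2 = (+0.80, +0.52);  n_2 = (+0.5450, -0.8384)
edge 7: e_7 = (-0.63, -3.82);  n_7 = (-0.9867, +0.1627)
∠(n_2, n_7) = 132.39°
δ = |180° − 132.39°| = 47.61°
47.61° ≤ 2α = 69.98°  →  valid

δ = 47.61°, valid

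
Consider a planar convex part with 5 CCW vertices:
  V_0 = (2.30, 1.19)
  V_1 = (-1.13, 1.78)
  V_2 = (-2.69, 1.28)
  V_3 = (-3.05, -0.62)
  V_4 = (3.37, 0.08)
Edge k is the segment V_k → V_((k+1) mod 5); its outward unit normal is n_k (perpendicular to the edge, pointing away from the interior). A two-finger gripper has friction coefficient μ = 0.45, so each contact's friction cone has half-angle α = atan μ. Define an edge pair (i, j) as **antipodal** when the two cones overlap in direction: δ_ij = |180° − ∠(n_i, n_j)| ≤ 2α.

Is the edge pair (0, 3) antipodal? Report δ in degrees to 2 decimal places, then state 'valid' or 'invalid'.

δ = 15.98°, valid

α = atan 0.45 = 24.23°;  2α = 48.46°
edge 0: e_0 = (-3.43, +0.59);  n_0 = (+0.1695, +0.9855)
edge 3: e_3 = (+6.42, +0.70);  n_3 = (+0.1084, -0.9941)
∠(n_0, n_3) = 164.02°
δ = |180° − 164.02°| = 15.98°
15.98° ≤ 2α = 48.46°  →  valid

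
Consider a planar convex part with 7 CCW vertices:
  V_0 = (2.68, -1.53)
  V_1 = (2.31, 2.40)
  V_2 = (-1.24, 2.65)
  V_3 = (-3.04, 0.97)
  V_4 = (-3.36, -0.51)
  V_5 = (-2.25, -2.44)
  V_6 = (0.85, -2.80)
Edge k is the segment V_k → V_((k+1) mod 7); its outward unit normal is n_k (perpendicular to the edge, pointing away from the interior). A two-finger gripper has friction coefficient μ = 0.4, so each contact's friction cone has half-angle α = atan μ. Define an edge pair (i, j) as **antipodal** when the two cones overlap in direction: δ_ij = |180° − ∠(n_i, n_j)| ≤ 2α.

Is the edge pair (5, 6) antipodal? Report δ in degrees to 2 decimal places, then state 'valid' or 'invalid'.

δ = 138.62°, invalid

α = atan 0.4 = 21.80°;  2α = 43.60°
edge 5: e_5 = (+3.10, -0.36);  n_5 = (-0.1154, -0.9933)
edge 6: e_6 = (+1.83, +1.27);  n_6 = (+0.5701, -0.8215)
∠(n_5, n_6) = 41.38°
δ = |180° − 41.38°| = 138.62°
138.62° > 2α = 43.60°  →  invalid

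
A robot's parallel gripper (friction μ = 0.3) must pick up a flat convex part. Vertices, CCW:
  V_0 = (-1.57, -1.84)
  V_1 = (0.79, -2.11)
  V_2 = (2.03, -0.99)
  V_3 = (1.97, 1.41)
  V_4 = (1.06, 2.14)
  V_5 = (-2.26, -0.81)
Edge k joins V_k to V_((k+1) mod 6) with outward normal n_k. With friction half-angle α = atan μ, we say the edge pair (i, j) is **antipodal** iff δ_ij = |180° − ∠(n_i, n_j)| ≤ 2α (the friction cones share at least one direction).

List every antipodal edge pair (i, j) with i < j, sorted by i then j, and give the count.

α = atan 0.3 = 16.70°;  2α = 33.40°
n_0 = (-0.1137, -0.9935)
n_1 = (+0.6703, -0.7421)
n_2 = (+0.9997, +0.0250)
n_3 = (+0.6257, +0.7800)
n_4 = (-0.6642, +0.7475)
n_5 = (-0.8308, -0.5566)
  (0,1): δ = 131.38°  ·
  (0,2): δ = 82.04°  ·
  (0,3): δ = 32.21°  ✓
  (0,4): δ = 48.15°  ·
  (0,5): δ = 130.34°  ·
  (1,2): δ = 130.66°  ·
  (1,3): δ = 80.83°  ·
  (1,4): δ = 0.47°  ✓
  (1,5): δ = 81.73°  ·
  (2,3): δ = 130.17°  ·
  (2,4): δ = 49.81°  ·
  (2,5): δ = 32.39°  ✓
  (3,4): δ = 99.64°  ·
  (3,5): δ = 17.45°  ✓
  (4,5): δ = 97.80°  ·
antipodal pairs: 4

count = 4; pairs: (0,3), (1,4), (2,5), (3,5)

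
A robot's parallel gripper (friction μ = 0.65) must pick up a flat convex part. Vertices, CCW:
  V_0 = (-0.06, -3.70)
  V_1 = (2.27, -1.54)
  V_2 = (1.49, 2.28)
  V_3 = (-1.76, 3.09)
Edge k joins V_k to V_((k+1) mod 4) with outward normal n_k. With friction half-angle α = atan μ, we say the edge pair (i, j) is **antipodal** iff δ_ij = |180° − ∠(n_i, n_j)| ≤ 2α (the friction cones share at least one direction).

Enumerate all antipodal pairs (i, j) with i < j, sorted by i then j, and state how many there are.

α = atan 0.65 = 33.02°;  2α = 66.05°
n_0 = (+0.6798, -0.7334)
n_1 = (+0.9798, +0.2001)
n_2 = (+0.2418, +0.9703)
n_3 = (-0.9701, -0.2429)
  (0,1): δ = 121.29°  ·
  (0,2): δ = 56.83°  ✓
  (0,3): δ = 61.22°  ✓
  (1,2): δ = 115.54°  ·
  (1,3): δ = 2.52°  ✓
  (2,3): δ = 61.95°  ✓
antipodal pairs: 4

count = 4; pairs: (0,2), (0,3), (1,3), (2,3)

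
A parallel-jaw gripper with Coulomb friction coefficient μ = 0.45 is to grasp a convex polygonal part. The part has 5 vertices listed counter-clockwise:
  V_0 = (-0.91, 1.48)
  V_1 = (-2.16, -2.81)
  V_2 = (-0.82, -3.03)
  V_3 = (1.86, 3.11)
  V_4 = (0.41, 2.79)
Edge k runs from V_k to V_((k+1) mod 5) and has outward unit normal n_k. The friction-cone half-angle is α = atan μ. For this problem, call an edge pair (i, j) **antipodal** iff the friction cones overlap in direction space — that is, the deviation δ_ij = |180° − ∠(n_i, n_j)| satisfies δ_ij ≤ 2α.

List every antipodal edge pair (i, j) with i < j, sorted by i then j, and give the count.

count = 3; pairs: (0,2), (1,3), (2,4)

α = atan 0.45 = 24.23°;  2α = 48.46°
n_0 = (-0.9601, +0.2797)
n_1 = (-0.1620, -0.9868)
n_2 = (+0.9165, -0.4000)
n_3 = (-0.2155, +0.9765)
n_4 = (-0.7044, +0.7098)
  (0,1): δ = 83.08°  ·
  (0,2): δ = 7.34°  ✓
  (0,3): δ = 118.69°  ·
  (0,4): δ = 151.03°  ·
  (1,2): δ = 104.26°  ·
  (1,3): δ = 21.77°  ✓
  (1,4): δ = 54.11°  ·
  (2,3): δ = 53.97°  ·
  (2,4): δ = 21.64°  ✓
  (3,4): δ = 147.66°  ·
antipodal pairs: 3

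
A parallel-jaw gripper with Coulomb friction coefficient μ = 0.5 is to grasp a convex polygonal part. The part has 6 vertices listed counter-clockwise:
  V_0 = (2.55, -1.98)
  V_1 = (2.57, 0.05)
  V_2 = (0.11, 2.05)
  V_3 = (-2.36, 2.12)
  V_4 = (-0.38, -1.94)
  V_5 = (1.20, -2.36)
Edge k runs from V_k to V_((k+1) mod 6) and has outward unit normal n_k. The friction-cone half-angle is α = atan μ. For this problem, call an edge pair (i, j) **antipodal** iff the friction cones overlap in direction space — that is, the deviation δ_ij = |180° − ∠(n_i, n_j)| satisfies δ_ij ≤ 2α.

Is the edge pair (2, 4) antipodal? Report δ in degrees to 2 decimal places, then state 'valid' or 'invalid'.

α = atan 0.5 = 26.57°;  2α = 53.13°
edge 2: e_2 = (-2.47, +0.07);  n_2 = (+0.0283, +0.9996)
edge 4: e_4 = (+1.58, -0.42);  n_4 = (-0.2569, -0.9664)
∠(n_2, n_4) = 166.74°
δ = |180° − 166.74°| = 13.26°
13.26° ≤ 2α = 53.13°  →  valid

δ = 13.26°, valid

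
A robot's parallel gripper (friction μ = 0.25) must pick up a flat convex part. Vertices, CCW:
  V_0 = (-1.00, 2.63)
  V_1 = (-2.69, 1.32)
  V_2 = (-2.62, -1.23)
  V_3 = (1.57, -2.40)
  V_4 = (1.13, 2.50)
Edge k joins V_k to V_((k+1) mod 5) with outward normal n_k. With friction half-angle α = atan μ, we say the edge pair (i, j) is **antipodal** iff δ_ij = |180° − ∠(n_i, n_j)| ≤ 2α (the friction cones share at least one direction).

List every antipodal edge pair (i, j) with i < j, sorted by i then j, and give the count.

count = 2; pairs: (1,3), (2,4)

α = atan 0.25 = 14.04°;  2α = 28.07°
n_0 = (-0.6126, +0.7904)
n_1 = (-0.9996, -0.0274)
n_2 = (-0.2689, -0.9632)
n_3 = (+0.9960, +0.0894)
n_4 = (+0.0609, +0.9981)
  (0,1): δ = 126.21°  ·
  (0,2): δ = 53.38°  ·
  (0,3): δ = 57.35°  ·
  (0,4): δ = 138.73°  ·
  (1,2): δ = 107.17°  ·
  (1,3): δ = 3.56°  ✓
  (1,4): δ = 84.93°  ·
  (2,3): δ = 69.27°  ·
  (2,4): δ = 12.11°  ✓
  (3,4): δ = 98.62°  ·
antipodal pairs: 2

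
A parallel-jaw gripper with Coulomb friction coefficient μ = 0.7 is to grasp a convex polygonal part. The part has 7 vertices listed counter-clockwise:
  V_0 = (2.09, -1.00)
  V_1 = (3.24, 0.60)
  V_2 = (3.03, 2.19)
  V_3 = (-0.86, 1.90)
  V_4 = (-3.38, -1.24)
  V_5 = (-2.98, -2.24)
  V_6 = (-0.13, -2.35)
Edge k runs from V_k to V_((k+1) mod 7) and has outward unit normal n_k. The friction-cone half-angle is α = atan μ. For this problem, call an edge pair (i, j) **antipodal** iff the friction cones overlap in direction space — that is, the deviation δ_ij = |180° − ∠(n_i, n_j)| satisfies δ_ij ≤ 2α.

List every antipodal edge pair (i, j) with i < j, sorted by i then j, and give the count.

α = atan 0.7 = 34.99°;  2α = 69.98°
n_0 = (+0.8120, -0.5836)
n_1 = (+0.9914, +0.1309)
n_2 = (-0.0743, +0.9972)
n_3 = (-0.7799, +0.6259)
n_4 = (-0.9285, -0.3714)
n_5 = (-0.0386, -0.9993)
n_6 = (+0.5196, -0.8544)
  (0,1): δ = 136.77°  ·
  (0,2): δ = 50.03°  ✓
  (0,3): δ = 3.04°  ✓
  (0,4): δ = 57.51°  ✓
  (0,5): δ = 123.50°  ·
  (0,6): δ = 157.01°  ·
  (1,2): δ = 93.26°  ·
  (1,3): δ = 46.27°  ✓
  (1,4): δ = 14.28°  ✓
  (1,5): δ = 80.27°  ·
  (1,6): δ = 113.78°  ·
  (2,3): δ = 133.01°  ·
  (2,4): δ = 72.46°  ·
  (2,5): δ = 6.47°  ✓
  (2,6): δ = 27.04°  ✓
  (3,4): δ = 119.45°  ·
  (3,5): δ = 53.46°  ✓
  (3,6): δ = 19.95°  ✓
  (4,5): δ = 114.01°  ·
  (4,6): δ = 80.50°  ·
  (5,6): δ = 146.49°  ·
antipodal pairs: 9

count = 9; pairs: (0,2), (0,3), (0,4), (1,3), (1,4), (2,5), (2,6), (3,5), (3,6)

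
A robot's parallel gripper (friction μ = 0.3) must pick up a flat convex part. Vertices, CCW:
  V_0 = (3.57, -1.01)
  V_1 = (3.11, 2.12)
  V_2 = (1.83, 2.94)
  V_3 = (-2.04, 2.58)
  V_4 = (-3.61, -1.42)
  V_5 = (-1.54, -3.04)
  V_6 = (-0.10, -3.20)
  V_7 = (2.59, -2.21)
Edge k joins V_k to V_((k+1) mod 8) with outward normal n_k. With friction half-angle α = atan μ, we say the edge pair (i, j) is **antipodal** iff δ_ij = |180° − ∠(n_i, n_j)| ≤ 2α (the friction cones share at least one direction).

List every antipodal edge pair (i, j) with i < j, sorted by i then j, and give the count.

α = atan 0.3 = 16.70°;  2α = 33.40°
n_0 = (+0.9894, +0.1454)
n_1 = (+0.5394, +0.8420)
n_2 = (-0.0926, +0.9957)
n_3 = (-0.9309, +0.3654)
n_4 = (-0.6163, -0.7875)
n_5 = (-0.1104, -0.9939)
n_6 = (+0.3454, -0.9385)
n_7 = (+0.7745, -0.6325)
  (0,1): δ = 131.01°  ·
  (0,2): δ = 93.05°  ·
  (0,3): δ = 29.79°  ✓
  (0,4): δ = 43.59°  ·
  (0,5): δ = 75.30°  ·
  (0,6): δ = 101.84°  ·
  (0,7): δ = 132.40°  ·
  (1,2): δ = 142.04°  ·
  (1,3): δ = 78.79°  ·
  (1,4): δ = 5.40°  ✓
  (1,5): δ = 26.30°  ✓
  (1,6): δ = 52.85°  ·
  (1,7): δ = 83.41°  ·
  (2,3): δ = 116.74°  ·
  (2,4): δ = 43.36°  ·
  (2,5): δ = 11.65°  ✓
  (2,6): δ = 14.89°  ✓
  (2,7): δ = 45.45°  ·
  (3,4): δ = 106.62°  ·
  (3,5): δ = 74.91°  ·
  (3,6): δ = 48.36°  ·
  (3,7): δ = 17.81°  ✓
  (4,5): δ = 148.29°  ·
  (4,6): δ = 121.75°  ·
  (4,7): δ = 91.19°  ·
  (5,6): δ = 153.45°  ·
  (5,7): δ = 122.90°  ·
  (6,7): δ = 149.44°  ·
antipodal pairs: 6

count = 6; pairs: (0,3), (1,4), (1,5), (2,5), (2,6), (3,7)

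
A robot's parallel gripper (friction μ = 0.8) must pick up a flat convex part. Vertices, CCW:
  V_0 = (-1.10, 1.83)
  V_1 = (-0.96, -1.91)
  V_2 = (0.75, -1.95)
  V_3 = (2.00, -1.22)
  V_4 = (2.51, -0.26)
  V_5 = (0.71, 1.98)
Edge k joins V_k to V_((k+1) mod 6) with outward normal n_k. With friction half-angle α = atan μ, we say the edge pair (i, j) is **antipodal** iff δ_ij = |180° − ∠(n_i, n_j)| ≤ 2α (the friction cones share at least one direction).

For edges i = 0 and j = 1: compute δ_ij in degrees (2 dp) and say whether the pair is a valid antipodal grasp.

α = atan 0.8 = 38.66°;  2α = 77.32°
edge 0: e_0 = (+0.14, -3.74);  n_0 = (-0.9993, -0.0374)
edge 1: e_1 = (+1.71, -0.04);  n_1 = (-0.0234, -0.9997)
∠(n_0, n_1) = 86.52°
δ = |180° − 86.52°| = 93.48°
93.48° > 2α = 77.32°  →  invalid

δ = 93.48°, invalid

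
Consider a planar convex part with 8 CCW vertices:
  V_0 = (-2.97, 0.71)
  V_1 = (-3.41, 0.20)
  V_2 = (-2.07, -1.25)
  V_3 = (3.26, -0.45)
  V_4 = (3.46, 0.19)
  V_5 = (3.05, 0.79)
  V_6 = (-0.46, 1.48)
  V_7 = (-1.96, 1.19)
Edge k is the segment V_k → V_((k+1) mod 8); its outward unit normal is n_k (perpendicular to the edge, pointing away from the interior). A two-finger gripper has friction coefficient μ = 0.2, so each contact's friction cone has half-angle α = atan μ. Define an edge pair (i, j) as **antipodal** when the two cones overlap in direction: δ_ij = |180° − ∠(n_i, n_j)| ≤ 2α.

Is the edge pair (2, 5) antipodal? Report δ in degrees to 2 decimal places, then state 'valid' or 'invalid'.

δ = 19.66°, valid

α = atan 0.2 = 11.31°;  2α = 22.62°
edge 2: e_2 = (+5.33, +0.80);  n_2 = (+0.1484, -0.9889)
edge 5: e_5 = (-3.51, +0.69);  n_5 = (+0.1929, +0.9812)
∠(n_2, n_5) = 160.34°
δ = |180° − 160.34°| = 19.66°
19.66° ≤ 2α = 22.62°  →  valid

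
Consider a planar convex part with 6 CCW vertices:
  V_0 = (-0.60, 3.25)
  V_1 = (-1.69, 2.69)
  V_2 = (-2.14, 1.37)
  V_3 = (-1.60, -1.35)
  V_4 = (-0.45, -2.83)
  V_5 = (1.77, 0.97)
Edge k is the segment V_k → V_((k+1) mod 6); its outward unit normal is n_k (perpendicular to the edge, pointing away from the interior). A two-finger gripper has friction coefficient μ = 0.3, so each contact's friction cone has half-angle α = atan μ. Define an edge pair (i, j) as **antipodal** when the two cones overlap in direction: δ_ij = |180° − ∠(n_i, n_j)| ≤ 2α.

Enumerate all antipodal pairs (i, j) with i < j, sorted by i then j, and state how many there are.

α = atan 0.3 = 16.70°;  2α = 33.40°
n_0 = (-0.4570, +0.8895)
n_1 = (-0.9465, +0.3227)
n_2 = (-0.9809, -0.1947)
n_3 = (-0.7896, -0.6136)
n_4 = (+0.8634, -0.5044)
n_5 = (+0.6933, +0.7207)
  (0,1): δ = 136.02°  ·
  (0,2): δ = 105.96°  ·
  (0,3): δ = 79.34°  ·
  (0,4): δ = 32.51°  ✓
  (0,5): δ = 108.92°  ·
  (1,2): δ = 149.95°  ·
  (1,3): δ = 123.33°  ·
  (1,4): δ = 11.47°  ✓
  (1,5): δ = 64.93°  ·
  (2,3): δ = 153.38°  ·
  (2,4): δ = 41.52°  ·
  (2,5): δ = 34.88°  ·
  (3,4): δ = 68.14°  ·
  (3,5): δ = 8.26°  ✓
  (4,5): δ = 103.60°  ·
antipodal pairs: 3

count = 3; pairs: (0,4), (1,4), (3,5)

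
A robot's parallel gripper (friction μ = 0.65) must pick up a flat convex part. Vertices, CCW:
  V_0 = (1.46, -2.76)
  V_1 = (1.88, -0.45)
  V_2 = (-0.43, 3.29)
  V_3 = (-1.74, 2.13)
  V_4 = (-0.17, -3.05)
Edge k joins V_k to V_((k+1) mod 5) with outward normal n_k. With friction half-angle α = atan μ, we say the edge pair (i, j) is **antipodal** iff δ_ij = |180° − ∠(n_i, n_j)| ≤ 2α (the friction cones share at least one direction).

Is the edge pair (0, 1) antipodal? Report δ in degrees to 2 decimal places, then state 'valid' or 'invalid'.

δ = 137.99°, invalid

α = atan 0.65 = 33.02°;  2α = 66.05°
edge 0: e_0 = (+0.42, +2.31);  n_0 = (+0.9839, -0.1789)
edge 1: e_1 = (-2.31, +3.74);  n_1 = (+0.8508, +0.5255)
∠(n_0, n_1) = 42.01°
δ = |180° − 42.01°| = 137.99°
137.99° > 2α = 66.05°  →  invalid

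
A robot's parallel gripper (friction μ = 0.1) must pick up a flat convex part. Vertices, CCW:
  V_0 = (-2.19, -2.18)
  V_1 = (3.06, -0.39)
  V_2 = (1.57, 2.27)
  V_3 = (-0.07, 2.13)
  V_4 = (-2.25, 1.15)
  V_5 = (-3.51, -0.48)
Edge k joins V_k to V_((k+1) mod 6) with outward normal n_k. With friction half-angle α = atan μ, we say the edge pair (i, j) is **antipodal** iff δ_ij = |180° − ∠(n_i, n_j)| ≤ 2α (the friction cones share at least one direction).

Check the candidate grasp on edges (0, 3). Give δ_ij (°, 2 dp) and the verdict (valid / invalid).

α = atan 0.1 = 5.71°;  2α = 11.42°
edge 0: e_0 = (+5.25, +1.79);  n_0 = (+0.3227, -0.9465)
edge 3: e_3 = (-2.18, -0.98);  n_3 = (-0.4100, +0.9121)
∠(n_0, n_3) = 174.62°
δ = |180° − 174.62°| = 5.38°
5.38° ≤ 2α = 11.42°  →  valid

δ = 5.38°, valid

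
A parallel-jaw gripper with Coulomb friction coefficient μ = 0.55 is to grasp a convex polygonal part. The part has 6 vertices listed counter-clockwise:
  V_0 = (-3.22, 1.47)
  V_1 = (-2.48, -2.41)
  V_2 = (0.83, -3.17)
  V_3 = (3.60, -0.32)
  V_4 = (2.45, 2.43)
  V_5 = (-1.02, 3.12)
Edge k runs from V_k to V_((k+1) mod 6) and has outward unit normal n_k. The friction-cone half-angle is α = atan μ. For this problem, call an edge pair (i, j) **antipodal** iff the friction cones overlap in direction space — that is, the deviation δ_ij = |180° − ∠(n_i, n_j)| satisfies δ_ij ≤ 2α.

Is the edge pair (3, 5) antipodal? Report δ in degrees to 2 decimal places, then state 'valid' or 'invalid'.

α = atan 0.55 = 28.81°;  2α = 57.62°
edge 3: e_3 = (-1.15, +2.75);  n_3 = (+0.9226, +0.3858)
edge 5: e_5 = (-2.20, -1.65);  n_5 = (-0.6000, +0.8000)
∠(n_3, n_5) = 104.18°
δ = |180° − 104.18°| = 75.82°
75.82° > 2α = 57.62°  →  invalid

δ = 75.82°, invalid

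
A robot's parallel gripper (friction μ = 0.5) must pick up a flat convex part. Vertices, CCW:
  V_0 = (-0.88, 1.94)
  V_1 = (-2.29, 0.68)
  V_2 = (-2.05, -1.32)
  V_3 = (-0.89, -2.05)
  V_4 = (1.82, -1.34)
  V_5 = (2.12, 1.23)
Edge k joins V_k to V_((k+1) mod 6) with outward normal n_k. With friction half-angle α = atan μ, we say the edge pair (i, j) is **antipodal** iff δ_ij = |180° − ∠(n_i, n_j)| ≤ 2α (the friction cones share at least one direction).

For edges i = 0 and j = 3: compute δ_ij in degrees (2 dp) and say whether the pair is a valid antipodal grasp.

δ = 27.10°, valid

α = atan 0.5 = 26.57°;  2α = 53.13°
edge 0: e_0 = (-1.41, -1.26);  n_0 = (-0.6663, +0.7457)
edge 3: e_3 = (+2.71, +0.71);  n_3 = (+0.2534, -0.9674)
∠(n_0, n_3) = 152.90°
δ = |180° − 152.90°| = 27.10°
27.10° ≤ 2α = 53.13°  →  valid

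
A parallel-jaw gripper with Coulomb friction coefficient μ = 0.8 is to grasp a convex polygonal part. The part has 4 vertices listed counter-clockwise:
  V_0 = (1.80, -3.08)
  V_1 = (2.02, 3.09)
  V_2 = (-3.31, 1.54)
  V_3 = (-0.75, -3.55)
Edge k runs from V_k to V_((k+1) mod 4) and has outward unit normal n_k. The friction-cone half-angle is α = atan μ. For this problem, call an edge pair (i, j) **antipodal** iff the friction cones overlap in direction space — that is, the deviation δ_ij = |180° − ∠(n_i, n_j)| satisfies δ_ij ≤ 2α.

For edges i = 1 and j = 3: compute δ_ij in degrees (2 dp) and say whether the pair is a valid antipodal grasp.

δ = 5.77°, valid

α = atan 0.8 = 38.66°;  2α = 77.32°
edge 1: e_1 = (-5.33, -1.55);  n_1 = (-0.2792, +0.9602)
edge 3: e_3 = (+2.55, +0.47);  n_3 = (+0.1813, -0.9834)
∠(n_1, n_3) = 174.23°
δ = |180° − 174.23°| = 5.77°
5.77° ≤ 2α = 77.32°  →  valid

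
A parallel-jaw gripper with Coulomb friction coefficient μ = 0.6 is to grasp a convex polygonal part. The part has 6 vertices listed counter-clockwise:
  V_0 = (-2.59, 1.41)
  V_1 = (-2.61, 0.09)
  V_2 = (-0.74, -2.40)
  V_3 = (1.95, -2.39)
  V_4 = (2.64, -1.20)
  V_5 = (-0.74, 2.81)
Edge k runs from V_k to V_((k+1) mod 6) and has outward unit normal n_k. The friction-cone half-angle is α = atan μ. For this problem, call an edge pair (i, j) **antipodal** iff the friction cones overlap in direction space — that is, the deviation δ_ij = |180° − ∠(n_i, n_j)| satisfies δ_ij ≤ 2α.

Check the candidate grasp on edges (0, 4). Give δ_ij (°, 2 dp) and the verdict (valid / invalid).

α = atan 0.6 = 30.96°;  2α = 61.93°
edge 0: e_0 = (-0.02, -1.32);  n_0 = (-0.9999, +0.0151)
edge 4: e_4 = (-3.38, +4.01);  n_4 = (+0.7646, +0.6445)
∠(n_0, n_4) = 139.00°
δ = |180° − 139.00°| = 41.00°
41.00° ≤ 2α = 61.93°  →  valid

δ = 41.00°, valid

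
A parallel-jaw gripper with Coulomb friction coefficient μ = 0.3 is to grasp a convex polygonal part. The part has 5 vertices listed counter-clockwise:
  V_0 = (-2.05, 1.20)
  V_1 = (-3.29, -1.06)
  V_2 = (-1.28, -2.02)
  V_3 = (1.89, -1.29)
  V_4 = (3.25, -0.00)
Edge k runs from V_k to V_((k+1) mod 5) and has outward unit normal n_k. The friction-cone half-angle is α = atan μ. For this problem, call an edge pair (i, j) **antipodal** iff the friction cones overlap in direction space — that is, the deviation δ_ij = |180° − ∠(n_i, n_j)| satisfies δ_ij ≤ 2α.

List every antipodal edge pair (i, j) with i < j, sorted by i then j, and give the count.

α = atan 0.3 = 16.70°;  2α = 33.40°
n_0 = (-0.8767, +0.4810)
n_1 = (-0.4310, -0.9024)
n_2 = (+0.2244, -0.9745)
n_3 = (+0.6882, -0.7255)
n_4 = (+0.2208, +0.9753)
  (0,1): δ = 86.78°  ·
  (0,2): δ = 48.28°  ·
  (0,3): δ = 17.76°  ✓
  (0,4): δ = 105.99°  ·
  (1,2): δ = 141.50°  ·
  (1,3): δ = 110.98°  ·
  (1,4): δ = 12.77°  ✓
  (2,3): δ = 149.48°  ·
  (2,4): δ = 25.73°  ✓
  (3,4): δ = 56.24°  ·
antipodal pairs: 3

count = 3; pairs: (0,3), (1,4), (2,4)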